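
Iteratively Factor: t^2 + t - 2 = (t - 1)*(t + 2)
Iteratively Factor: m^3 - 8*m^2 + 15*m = (m - 3)*(m^2 - 5*m) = m*(m - 3)*(m - 5)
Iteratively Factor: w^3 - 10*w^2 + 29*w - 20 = (w - 1)*(w^2 - 9*w + 20) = (w - 5)*(w - 1)*(w - 4)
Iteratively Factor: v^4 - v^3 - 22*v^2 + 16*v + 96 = (v - 4)*(v^3 + 3*v^2 - 10*v - 24) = (v - 4)*(v + 2)*(v^2 + v - 12) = (v - 4)*(v + 2)*(v + 4)*(v - 3)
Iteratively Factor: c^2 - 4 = (c - 2)*(c + 2)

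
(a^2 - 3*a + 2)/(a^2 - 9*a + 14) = (a - 1)/(a - 7)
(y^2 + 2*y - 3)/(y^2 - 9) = (y - 1)/(y - 3)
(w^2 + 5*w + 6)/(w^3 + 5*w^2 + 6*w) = 1/w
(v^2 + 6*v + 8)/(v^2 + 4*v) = (v + 2)/v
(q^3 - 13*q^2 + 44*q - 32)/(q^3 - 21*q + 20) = (q - 8)/(q + 5)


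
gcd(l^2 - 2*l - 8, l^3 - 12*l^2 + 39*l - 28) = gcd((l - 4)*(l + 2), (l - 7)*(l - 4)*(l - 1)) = l - 4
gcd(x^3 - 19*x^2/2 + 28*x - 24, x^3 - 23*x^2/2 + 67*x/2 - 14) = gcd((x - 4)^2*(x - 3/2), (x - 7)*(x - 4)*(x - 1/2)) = x - 4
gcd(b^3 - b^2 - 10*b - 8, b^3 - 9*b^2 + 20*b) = b - 4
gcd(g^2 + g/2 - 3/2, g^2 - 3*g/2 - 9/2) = g + 3/2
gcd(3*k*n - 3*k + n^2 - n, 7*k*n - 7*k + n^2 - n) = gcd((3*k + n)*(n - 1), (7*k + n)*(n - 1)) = n - 1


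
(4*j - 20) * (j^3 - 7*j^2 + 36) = 4*j^4 - 48*j^3 + 140*j^2 + 144*j - 720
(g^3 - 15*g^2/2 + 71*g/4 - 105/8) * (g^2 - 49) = g^5 - 15*g^4/2 - 125*g^3/4 + 2835*g^2/8 - 3479*g/4 + 5145/8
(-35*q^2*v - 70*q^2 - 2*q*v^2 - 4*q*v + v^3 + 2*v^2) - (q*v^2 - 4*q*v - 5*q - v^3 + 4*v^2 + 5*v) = -35*q^2*v - 70*q^2 - 3*q*v^2 + 5*q + 2*v^3 - 2*v^2 - 5*v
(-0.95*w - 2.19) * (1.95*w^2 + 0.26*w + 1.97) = -1.8525*w^3 - 4.5175*w^2 - 2.4409*w - 4.3143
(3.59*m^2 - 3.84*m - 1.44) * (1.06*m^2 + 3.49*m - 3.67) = 3.8054*m^4 + 8.4587*m^3 - 28.1033*m^2 + 9.0672*m + 5.2848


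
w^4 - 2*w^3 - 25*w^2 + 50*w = w*(w - 5)*(w - 2)*(w + 5)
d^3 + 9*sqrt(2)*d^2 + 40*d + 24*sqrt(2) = (d + sqrt(2))*(d + 2*sqrt(2))*(d + 6*sqrt(2))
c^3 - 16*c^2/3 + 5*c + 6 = (c - 3)^2*(c + 2/3)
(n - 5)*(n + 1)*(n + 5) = n^3 + n^2 - 25*n - 25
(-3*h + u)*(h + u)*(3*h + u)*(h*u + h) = -9*h^4*u - 9*h^4 - 9*h^3*u^2 - 9*h^3*u + h^2*u^3 + h^2*u^2 + h*u^4 + h*u^3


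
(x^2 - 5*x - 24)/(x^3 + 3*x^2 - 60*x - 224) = (x + 3)/(x^2 + 11*x + 28)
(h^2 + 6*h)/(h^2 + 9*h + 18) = h/(h + 3)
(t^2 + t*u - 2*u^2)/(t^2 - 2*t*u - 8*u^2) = (t - u)/(t - 4*u)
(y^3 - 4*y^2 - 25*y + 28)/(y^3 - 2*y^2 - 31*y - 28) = (y - 1)/(y + 1)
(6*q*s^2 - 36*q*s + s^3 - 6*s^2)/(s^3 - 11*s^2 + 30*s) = (6*q + s)/(s - 5)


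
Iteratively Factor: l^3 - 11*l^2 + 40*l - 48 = (l - 3)*(l^2 - 8*l + 16) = (l - 4)*(l - 3)*(l - 4)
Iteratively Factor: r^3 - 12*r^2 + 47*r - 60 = (r - 4)*(r^2 - 8*r + 15) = (r - 4)*(r - 3)*(r - 5)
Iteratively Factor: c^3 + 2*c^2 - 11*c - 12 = (c - 3)*(c^2 + 5*c + 4) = (c - 3)*(c + 4)*(c + 1)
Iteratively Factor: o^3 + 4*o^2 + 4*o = (o + 2)*(o^2 + 2*o) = (o + 2)^2*(o)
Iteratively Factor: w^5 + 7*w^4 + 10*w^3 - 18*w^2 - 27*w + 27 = (w + 3)*(w^4 + 4*w^3 - 2*w^2 - 12*w + 9) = (w - 1)*(w + 3)*(w^3 + 5*w^2 + 3*w - 9) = (w - 1)*(w + 3)^2*(w^2 + 2*w - 3) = (w - 1)^2*(w + 3)^2*(w + 3)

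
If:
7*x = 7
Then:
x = 1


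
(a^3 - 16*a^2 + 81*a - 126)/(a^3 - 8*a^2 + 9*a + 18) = (a - 7)/(a + 1)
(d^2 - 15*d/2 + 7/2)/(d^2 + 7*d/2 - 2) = (d - 7)/(d + 4)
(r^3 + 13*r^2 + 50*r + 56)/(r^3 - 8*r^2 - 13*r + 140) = (r^2 + 9*r + 14)/(r^2 - 12*r + 35)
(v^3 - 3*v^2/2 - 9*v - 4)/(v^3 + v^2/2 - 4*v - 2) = (v - 4)/(v - 2)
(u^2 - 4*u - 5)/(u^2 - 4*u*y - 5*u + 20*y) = (-u - 1)/(-u + 4*y)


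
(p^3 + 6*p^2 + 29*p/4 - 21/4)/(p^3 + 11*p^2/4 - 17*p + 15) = (4*p^3 + 24*p^2 + 29*p - 21)/(4*p^3 + 11*p^2 - 68*p + 60)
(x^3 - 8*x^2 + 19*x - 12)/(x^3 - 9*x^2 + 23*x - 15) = (x - 4)/(x - 5)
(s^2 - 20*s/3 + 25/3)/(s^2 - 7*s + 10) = (s - 5/3)/(s - 2)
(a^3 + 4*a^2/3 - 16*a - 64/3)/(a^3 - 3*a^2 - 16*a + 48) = (a + 4/3)/(a - 3)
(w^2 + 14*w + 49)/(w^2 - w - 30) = (w^2 + 14*w + 49)/(w^2 - w - 30)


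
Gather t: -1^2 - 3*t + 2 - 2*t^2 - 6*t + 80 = -2*t^2 - 9*t + 81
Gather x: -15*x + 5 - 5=-15*x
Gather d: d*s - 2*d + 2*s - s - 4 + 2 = d*(s - 2) + s - 2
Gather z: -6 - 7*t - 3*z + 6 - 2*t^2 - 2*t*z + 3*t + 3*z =-2*t^2 - 2*t*z - 4*t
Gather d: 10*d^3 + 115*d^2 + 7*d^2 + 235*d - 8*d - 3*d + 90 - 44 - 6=10*d^3 + 122*d^2 + 224*d + 40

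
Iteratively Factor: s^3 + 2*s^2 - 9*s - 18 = (s + 2)*(s^2 - 9) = (s + 2)*(s + 3)*(s - 3)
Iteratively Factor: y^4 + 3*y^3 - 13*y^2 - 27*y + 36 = (y + 4)*(y^3 - y^2 - 9*y + 9) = (y - 3)*(y + 4)*(y^2 + 2*y - 3) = (y - 3)*(y + 3)*(y + 4)*(y - 1)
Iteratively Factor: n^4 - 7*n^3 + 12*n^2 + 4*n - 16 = (n - 4)*(n^3 - 3*n^2 + 4) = (n - 4)*(n + 1)*(n^2 - 4*n + 4) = (n - 4)*(n - 2)*(n + 1)*(n - 2)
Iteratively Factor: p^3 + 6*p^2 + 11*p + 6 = (p + 2)*(p^2 + 4*p + 3) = (p + 1)*(p + 2)*(p + 3)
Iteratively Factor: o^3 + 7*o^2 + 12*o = (o + 4)*(o^2 + 3*o) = o*(o + 4)*(o + 3)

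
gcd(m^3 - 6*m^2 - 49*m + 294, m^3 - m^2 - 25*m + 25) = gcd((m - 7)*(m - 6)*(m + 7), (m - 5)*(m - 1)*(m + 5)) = 1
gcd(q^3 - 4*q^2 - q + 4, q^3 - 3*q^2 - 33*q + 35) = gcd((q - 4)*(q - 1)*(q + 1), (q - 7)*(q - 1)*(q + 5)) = q - 1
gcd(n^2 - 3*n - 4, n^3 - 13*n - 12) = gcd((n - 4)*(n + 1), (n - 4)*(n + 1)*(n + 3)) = n^2 - 3*n - 4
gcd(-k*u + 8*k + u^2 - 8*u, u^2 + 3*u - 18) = 1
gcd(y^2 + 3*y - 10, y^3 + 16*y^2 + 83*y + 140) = y + 5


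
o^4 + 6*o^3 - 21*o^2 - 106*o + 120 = (o - 4)*(o - 1)*(o + 5)*(o + 6)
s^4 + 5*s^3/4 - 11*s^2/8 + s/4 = s*(s - 1/2)*(s - 1/4)*(s + 2)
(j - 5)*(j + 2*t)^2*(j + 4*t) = j^4 + 8*j^3*t - 5*j^3 + 20*j^2*t^2 - 40*j^2*t + 16*j*t^3 - 100*j*t^2 - 80*t^3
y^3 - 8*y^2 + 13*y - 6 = (y - 6)*(y - 1)^2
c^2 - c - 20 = (c - 5)*(c + 4)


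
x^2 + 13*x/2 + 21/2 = (x + 3)*(x + 7/2)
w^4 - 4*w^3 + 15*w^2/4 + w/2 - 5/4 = (w - 5/2)*(w - 1)^2*(w + 1/2)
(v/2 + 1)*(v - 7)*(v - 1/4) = v^3/2 - 21*v^2/8 - 51*v/8 + 7/4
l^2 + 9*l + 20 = (l + 4)*(l + 5)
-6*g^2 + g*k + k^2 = (-2*g + k)*(3*g + k)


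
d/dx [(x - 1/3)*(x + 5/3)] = 2*x + 4/3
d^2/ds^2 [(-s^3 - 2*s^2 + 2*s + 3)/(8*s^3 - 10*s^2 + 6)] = (-52*s^6 + 96*s^5 + 240*s^4 - 277*s^3 - 9*s^2 - 45*s + 27)/(64*s^9 - 240*s^8 + 300*s^7 + 19*s^6 - 360*s^5 + 225*s^4 + 108*s^3 - 135*s^2 + 27)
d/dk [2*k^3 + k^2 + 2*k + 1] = 6*k^2 + 2*k + 2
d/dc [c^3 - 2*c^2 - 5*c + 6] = 3*c^2 - 4*c - 5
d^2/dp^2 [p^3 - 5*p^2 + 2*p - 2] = 6*p - 10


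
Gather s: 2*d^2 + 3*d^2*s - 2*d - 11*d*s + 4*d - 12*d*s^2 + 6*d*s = 2*d^2 - 12*d*s^2 + 2*d + s*(3*d^2 - 5*d)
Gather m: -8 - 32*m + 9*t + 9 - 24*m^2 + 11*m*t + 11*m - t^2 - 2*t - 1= -24*m^2 + m*(11*t - 21) - t^2 + 7*t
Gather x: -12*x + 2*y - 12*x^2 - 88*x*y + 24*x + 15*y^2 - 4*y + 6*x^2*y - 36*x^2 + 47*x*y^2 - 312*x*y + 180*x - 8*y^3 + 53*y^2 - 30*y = x^2*(6*y - 48) + x*(47*y^2 - 400*y + 192) - 8*y^3 + 68*y^2 - 32*y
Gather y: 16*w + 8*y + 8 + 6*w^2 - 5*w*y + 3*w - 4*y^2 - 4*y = 6*w^2 + 19*w - 4*y^2 + y*(4 - 5*w) + 8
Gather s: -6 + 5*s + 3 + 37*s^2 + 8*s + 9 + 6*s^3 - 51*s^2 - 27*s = 6*s^3 - 14*s^2 - 14*s + 6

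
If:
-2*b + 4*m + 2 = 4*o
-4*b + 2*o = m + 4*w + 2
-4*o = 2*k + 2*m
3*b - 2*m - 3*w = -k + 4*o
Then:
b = -w - 4/13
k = 2*w + 4/13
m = -w - 7/13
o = 3/26 - w/2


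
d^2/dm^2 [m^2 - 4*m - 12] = 2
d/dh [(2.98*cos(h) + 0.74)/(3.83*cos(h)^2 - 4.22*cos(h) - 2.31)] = (11.4134*cos(h)^2 + 5.6684*cos(h) + 3.761)*sin(h)/(14.6689*cos(h)^4 - 32.3252*cos(h)^3 + 0.113799999999998*cos(h)^2 + 19.4964*cos(h) + 5.3361)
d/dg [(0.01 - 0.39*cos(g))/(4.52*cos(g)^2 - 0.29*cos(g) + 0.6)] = (-1.7628*cos(g)^2 + 0.0904*cos(g) + 0.2311)*sin(g)/(20.4304*cos(g)^4 - 2.6216*cos(g)^3 + 5.5081*cos(g)^2 - 0.348*cos(g) + 0.36)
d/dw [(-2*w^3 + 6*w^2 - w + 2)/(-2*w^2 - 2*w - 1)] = (4*w^4 + 8*w^3 - 8*w^2 - 4*w + 5)/(4*w^4 + 8*w^3 + 8*w^2 + 4*w + 1)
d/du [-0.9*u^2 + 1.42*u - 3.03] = 1.42 - 1.8*u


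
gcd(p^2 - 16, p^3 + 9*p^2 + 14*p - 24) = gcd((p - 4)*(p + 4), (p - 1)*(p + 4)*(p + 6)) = p + 4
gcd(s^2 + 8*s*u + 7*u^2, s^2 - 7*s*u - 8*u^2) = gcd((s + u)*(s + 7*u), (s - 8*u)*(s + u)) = s + u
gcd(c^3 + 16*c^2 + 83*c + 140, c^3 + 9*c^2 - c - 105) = c^2 + 12*c + 35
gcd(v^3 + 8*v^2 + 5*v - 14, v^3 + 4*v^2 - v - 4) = v - 1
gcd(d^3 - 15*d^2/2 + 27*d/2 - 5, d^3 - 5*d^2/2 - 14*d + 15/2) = d^2 - 11*d/2 + 5/2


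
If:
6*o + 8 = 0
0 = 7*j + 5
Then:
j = -5/7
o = -4/3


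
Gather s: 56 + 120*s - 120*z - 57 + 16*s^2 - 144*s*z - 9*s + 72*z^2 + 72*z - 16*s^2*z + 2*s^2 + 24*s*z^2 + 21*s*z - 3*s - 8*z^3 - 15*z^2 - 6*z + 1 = s^2*(18 - 16*z) + s*(24*z^2 - 123*z + 108) - 8*z^3 + 57*z^2 - 54*z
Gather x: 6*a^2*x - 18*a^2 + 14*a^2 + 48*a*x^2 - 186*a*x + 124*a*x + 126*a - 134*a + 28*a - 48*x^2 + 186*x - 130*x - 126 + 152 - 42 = -4*a^2 + 20*a + x^2*(48*a - 48) + x*(6*a^2 - 62*a + 56) - 16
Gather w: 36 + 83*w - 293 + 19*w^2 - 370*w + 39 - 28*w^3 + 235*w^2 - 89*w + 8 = -28*w^3 + 254*w^2 - 376*w - 210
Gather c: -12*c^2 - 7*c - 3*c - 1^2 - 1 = -12*c^2 - 10*c - 2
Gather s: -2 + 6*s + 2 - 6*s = 0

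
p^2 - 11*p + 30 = (p - 6)*(p - 5)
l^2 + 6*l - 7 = (l - 1)*(l + 7)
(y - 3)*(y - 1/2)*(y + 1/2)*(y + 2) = y^4 - y^3 - 25*y^2/4 + y/4 + 3/2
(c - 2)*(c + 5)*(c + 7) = c^3 + 10*c^2 + 11*c - 70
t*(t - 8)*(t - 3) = t^3 - 11*t^2 + 24*t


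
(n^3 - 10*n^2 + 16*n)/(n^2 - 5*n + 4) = n*(n^2 - 10*n + 16)/(n^2 - 5*n + 4)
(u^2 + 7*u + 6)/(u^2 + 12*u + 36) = (u + 1)/(u + 6)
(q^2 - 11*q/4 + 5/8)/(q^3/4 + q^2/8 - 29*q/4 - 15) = (8*q^2 - 22*q + 5)/(2*q^3 + q^2 - 58*q - 120)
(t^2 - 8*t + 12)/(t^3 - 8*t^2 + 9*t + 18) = (t - 2)/(t^2 - 2*t - 3)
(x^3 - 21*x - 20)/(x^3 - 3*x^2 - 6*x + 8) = (x^3 - 21*x - 20)/(x^3 - 3*x^2 - 6*x + 8)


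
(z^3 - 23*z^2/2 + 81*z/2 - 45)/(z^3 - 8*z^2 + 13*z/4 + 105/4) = 2*(z^2 - 9*z + 18)/(2*z^2 - 11*z - 21)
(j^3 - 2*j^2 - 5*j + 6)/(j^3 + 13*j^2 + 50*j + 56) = (j^2 - 4*j + 3)/(j^2 + 11*j + 28)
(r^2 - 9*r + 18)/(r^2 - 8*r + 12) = (r - 3)/(r - 2)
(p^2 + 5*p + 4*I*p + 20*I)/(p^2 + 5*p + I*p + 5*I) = (p + 4*I)/(p + I)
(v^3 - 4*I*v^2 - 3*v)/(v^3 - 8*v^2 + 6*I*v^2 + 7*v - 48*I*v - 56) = v*(v - 3*I)/(v^2 + v*(-8 + 7*I) - 56*I)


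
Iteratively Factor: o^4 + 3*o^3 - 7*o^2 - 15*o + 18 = (o + 3)*(o^3 - 7*o + 6) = (o - 1)*(o + 3)*(o^2 + o - 6) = (o - 1)*(o + 3)^2*(o - 2)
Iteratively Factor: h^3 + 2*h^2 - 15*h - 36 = (h + 3)*(h^2 - h - 12) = (h + 3)^2*(h - 4)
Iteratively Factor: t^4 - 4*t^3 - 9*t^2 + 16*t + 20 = (t - 2)*(t^3 - 2*t^2 - 13*t - 10) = (t - 5)*(t - 2)*(t^2 + 3*t + 2) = (t - 5)*(t - 2)*(t + 2)*(t + 1)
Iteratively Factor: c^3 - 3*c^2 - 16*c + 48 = (c + 4)*(c^2 - 7*c + 12) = (c - 4)*(c + 4)*(c - 3)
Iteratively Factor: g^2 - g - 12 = (g + 3)*(g - 4)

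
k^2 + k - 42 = (k - 6)*(k + 7)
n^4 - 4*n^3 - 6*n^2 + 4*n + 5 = (n - 5)*(n - 1)*(n + 1)^2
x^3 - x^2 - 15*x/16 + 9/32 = (x - 3/2)*(x - 1/4)*(x + 3/4)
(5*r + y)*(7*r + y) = 35*r^2 + 12*r*y + y^2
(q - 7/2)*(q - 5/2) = q^2 - 6*q + 35/4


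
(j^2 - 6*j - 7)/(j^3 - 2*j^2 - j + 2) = (j - 7)/(j^2 - 3*j + 2)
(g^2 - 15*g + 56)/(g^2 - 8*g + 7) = (g - 8)/(g - 1)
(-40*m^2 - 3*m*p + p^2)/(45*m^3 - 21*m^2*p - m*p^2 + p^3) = (-8*m + p)/(9*m^2 - 6*m*p + p^2)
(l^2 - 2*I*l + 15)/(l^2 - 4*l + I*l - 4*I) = (l^2 - 2*I*l + 15)/(l^2 + l*(-4 + I) - 4*I)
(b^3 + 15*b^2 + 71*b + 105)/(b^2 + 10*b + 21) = b + 5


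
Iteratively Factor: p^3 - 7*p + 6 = (p - 2)*(p^2 + 2*p - 3) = (p - 2)*(p + 3)*(p - 1)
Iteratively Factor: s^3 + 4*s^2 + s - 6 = (s - 1)*(s^2 + 5*s + 6) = (s - 1)*(s + 2)*(s + 3)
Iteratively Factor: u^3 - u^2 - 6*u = (u - 3)*(u^2 + 2*u) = u*(u - 3)*(u + 2)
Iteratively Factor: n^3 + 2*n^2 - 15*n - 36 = (n + 3)*(n^2 - n - 12) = (n + 3)^2*(n - 4)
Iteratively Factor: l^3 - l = (l)*(l^2 - 1) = l*(l - 1)*(l + 1)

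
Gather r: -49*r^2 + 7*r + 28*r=-49*r^2 + 35*r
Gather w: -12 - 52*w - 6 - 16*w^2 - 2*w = -16*w^2 - 54*w - 18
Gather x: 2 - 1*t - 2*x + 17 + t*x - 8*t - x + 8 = -9*t + x*(t - 3) + 27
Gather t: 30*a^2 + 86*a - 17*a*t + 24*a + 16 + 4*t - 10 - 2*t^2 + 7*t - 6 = 30*a^2 + 110*a - 2*t^2 + t*(11 - 17*a)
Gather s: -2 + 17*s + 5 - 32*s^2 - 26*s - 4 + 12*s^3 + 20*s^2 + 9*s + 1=12*s^3 - 12*s^2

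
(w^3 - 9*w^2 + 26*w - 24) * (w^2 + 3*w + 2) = w^5 - 6*w^4 + w^3 + 36*w^2 - 20*w - 48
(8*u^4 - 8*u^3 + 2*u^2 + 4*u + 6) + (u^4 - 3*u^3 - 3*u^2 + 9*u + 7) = 9*u^4 - 11*u^3 - u^2 + 13*u + 13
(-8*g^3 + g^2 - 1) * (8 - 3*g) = 24*g^4 - 67*g^3 + 8*g^2 + 3*g - 8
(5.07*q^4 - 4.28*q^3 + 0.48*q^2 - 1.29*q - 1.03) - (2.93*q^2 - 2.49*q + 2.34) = 5.07*q^4 - 4.28*q^3 - 2.45*q^2 + 1.2*q - 3.37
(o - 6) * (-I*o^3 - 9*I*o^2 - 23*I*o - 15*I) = -I*o^4 - 3*I*o^3 + 31*I*o^2 + 123*I*o + 90*I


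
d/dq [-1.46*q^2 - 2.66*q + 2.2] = -2.92*q - 2.66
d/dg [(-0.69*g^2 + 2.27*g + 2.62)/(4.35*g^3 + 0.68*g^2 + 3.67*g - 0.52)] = (3.0015*g^4 - 19.749*g^3 - 38.2669*g^2 - 2.8456*g - 10.7958)/(18.9225*g^6 + 5.916*g^5 + 32.3914*g^4 + 0.4672*g^3 + 12.7617*g^2 - 3.8168*g + 0.2704)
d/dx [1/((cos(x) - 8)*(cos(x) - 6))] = 2*(cos(x) - 7)*sin(x)/((cos(x) - 8)^2*(cos(x) - 6)^2)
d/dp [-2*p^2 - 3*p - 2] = -4*p - 3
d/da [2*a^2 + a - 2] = 4*a + 1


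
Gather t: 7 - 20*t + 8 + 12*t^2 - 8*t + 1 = 12*t^2 - 28*t + 16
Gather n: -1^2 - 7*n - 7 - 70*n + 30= 22 - 77*n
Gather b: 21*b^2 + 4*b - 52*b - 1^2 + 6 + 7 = 21*b^2 - 48*b + 12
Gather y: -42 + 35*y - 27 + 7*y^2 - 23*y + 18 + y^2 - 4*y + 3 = 8*y^2 + 8*y - 48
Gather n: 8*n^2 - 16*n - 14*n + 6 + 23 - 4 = 8*n^2 - 30*n + 25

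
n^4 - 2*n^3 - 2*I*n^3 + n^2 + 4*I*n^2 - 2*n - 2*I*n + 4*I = (n - 2)*(n - 2*I)*(n - I)*(n + I)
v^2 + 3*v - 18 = (v - 3)*(v + 6)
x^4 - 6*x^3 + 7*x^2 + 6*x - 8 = (x - 4)*(x - 2)*(x - 1)*(x + 1)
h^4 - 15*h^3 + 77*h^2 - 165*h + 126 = (h - 7)*(h - 3)^2*(h - 2)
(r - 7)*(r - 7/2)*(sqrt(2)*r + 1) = sqrt(2)*r^3 - 21*sqrt(2)*r^2/2 + r^2 - 21*r/2 + 49*sqrt(2)*r/2 + 49/2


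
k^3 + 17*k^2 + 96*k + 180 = (k + 5)*(k + 6)^2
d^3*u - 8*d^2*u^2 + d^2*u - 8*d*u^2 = d*(d - 8*u)*(d*u + u)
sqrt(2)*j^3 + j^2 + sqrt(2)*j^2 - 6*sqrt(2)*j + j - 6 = (j - 2)*(j + 3)*(sqrt(2)*j + 1)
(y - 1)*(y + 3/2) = y^2 + y/2 - 3/2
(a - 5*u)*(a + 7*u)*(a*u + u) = a^3*u + 2*a^2*u^2 + a^2*u - 35*a*u^3 + 2*a*u^2 - 35*u^3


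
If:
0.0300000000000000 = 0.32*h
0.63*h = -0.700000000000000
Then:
No Solution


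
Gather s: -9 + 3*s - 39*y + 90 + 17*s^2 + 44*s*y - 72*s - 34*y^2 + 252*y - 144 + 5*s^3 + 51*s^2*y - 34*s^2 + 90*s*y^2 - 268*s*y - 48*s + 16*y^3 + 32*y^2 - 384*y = 5*s^3 + s^2*(51*y - 17) + s*(90*y^2 - 224*y - 117) + 16*y^3 - 2*y^2 - 171*y - 63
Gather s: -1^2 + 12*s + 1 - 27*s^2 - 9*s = -27*s^2 + 3*s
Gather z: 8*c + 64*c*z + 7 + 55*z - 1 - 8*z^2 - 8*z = 8*c - 8*z^2 + z*(64*c + 47) + 6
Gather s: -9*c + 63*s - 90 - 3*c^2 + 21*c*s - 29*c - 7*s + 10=-3*c^2 - 38*c + s*(21*c + 56) - 80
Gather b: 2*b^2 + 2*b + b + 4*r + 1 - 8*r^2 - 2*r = 2*b^2 + 3*b - 8*r^2 + 2*r + 1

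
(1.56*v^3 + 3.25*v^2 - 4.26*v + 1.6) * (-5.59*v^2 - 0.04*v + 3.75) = -8.7204*v^5 - 18.2299*v^4 + 29.5334*v^3 + 3.4139*v^2 - 16.039*v + 6.0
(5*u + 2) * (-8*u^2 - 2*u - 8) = -40*u^3 - 26*u^2 - 44*u - 16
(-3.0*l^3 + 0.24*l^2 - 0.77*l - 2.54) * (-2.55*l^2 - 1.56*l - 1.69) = 7.65*l^5 + 4.068*l^4 + 6.6591*l^3 + 7.2726*l^2 + 5.2637*l + 4.2926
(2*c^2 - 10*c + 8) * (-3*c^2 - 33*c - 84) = -6*c^4 - 36*c^3 + 138*c^2 + 576*c - 672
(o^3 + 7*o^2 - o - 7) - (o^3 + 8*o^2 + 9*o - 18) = -o^2 - 10*o + 11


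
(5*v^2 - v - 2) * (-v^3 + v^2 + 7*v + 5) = -5*v^5 + 6*v^4 + 36*v^3 + 16*v^2 - 19*v - 10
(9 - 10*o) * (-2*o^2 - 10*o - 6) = 20*o^3 + 82*o^2 - 30*o - 54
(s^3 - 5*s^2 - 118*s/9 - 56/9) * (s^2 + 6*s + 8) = s^5 + s^4 - 316*s^3/9 - 1124*s^2/9 - 1280*s/9 - 448/9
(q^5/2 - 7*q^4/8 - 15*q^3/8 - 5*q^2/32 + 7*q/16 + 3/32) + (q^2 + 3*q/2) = q^5/2 - 7*q^4/8 - 15*q^3/8 + 27*q^2/32 + 31*q/16 + 3/32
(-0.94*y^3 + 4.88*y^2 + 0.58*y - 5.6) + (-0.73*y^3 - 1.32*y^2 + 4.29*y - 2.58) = -1.67*y^3 + 3.56*y^2 + 4.87*y - 8.18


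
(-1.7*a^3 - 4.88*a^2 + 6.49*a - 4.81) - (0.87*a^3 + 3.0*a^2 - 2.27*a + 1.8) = -2.57*a^3 - 7.88*a^2 + 8.76*a - 6.61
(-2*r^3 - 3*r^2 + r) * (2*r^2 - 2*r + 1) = -4*r^5 - 2*r^4 + 6*r^3 - 5*r^2 + r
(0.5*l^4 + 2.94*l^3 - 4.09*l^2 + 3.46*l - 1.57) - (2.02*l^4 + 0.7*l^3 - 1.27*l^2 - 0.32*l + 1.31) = -1.52*l^4 + 2.24*l^3 - 2.82*l^2 + 3.78*l - 2.88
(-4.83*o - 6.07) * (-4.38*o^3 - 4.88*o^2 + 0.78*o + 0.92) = 21.1554*o^4 + 50.157*o^3 + 25.8542*o^2 - 9.1782*o - 5.5844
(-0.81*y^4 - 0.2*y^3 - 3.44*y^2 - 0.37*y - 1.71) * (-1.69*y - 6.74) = 1.3689*y^5 + 5.7974*y^4 + 7.1616*y^3 + 23.8109*y^2 + 5.3837*y + 11.5254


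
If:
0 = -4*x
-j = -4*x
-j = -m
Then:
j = 0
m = 0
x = 0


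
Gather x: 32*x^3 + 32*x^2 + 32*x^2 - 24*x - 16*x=32*x^3 + 64*x^2 - 40*x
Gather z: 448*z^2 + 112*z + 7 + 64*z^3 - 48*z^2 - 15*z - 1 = 64*z^3 + 400*z^2 + 97*z + 6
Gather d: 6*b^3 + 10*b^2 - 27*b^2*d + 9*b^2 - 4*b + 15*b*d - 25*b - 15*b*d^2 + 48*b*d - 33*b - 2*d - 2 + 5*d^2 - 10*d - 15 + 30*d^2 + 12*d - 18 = 6*b^3 + 19*b^2 - 62*b + d^2*(35 - 15*b) + d*(-27*b^2 + 63*b) - 35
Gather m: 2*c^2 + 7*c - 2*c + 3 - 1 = 2*c^2 + 5*c + 2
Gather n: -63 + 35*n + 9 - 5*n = 30*n - 54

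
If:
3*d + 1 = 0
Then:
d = -1/3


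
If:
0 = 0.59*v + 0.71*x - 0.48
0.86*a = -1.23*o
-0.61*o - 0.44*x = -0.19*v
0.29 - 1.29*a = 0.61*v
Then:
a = -0.04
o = 0.03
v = 0.57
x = 0.20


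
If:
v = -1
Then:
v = -1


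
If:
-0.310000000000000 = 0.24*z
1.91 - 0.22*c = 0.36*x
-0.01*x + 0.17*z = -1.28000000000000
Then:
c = -164.84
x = 106.04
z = -1.29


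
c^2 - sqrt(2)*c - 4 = (c - 2*sqrt(2))*(c + sqrt(2))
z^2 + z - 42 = (z - 6)*(z + 7)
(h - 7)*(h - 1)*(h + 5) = h^3 - 3*h^2 - 33*h + 35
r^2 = r^2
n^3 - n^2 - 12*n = n*(n - 4)*(n + 3)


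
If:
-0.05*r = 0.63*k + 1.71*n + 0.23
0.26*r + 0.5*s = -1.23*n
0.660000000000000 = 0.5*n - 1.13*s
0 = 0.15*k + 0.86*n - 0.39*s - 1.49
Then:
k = -9.17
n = 3.84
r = -20.29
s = 1.11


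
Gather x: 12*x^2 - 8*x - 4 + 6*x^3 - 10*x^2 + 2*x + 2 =6*x^3 + 2*x^2 - 6*x - 2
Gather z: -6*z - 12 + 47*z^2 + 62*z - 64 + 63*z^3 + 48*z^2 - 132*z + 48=63*z^3 + 95*z^2 - 76*z - 28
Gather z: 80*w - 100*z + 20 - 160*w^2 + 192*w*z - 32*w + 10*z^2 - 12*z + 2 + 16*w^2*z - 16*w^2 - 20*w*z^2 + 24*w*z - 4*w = -176*w^2 + 44*w + z^2*(10 - 20*w) + z*(16*w^2 + 216*w - 112) + 22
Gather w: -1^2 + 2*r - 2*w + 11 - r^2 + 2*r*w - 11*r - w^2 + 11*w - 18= -r^2 - 9*r - w^2 + w*(2*r + 9) - 8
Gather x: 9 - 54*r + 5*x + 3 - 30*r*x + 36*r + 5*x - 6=-18*r + x*(10 - 30*r) + 6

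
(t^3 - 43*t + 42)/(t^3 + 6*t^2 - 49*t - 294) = (t^2 - 7*t + 6)/(t^2 - t - 42)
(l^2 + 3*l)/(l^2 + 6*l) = (l + 3)/(l + 6)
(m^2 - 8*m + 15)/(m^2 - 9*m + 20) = (m - 3)/(m - 4)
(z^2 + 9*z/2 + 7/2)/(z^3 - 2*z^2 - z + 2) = (z + 7/2)/(z^2 - 3*z + 2)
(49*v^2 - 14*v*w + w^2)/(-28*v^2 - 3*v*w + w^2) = (-7*v + w)/(4*v + w)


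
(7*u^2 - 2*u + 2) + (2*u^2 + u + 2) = 9*u^2 - u + 4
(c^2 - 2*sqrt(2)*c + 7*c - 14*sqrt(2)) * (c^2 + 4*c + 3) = c^4 - 2*sqrt(2)*c^3 + 11*c^3 - 22*sqrt(2)*c^2 + 31*c^2 - 62*sqrt(2)*c + 21*c - 42*sqrt(2)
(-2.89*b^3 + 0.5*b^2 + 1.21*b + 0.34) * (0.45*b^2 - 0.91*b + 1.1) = -1.3005*b^5 + 2.8549*b^4 - 3.0895*b^3 - 0.3981*b^2 + 1.0216*b + 0.374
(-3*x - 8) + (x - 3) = -2*x - 11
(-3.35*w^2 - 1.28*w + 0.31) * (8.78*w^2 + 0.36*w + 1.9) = -29.413*w^4 - 12.4444*w^3 - 4.104*w^2 - 2.3204*w + 0.589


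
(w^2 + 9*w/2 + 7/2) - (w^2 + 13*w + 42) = -17*w/2 - 77/2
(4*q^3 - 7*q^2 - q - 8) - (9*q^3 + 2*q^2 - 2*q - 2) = -5*q^3 - 9*q^2 + q - 6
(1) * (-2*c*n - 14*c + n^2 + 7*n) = -2*c*n - 14*c + n^2 + 7*n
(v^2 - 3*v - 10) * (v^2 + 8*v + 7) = v^4 + 5*v^3 - 27*v^2 - 101*v - 70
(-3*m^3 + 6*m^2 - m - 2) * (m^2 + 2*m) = -3*m^5 + 11*m^3 - 4*m^2 - 4*m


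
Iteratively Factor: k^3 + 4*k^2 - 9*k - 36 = (k - 3)*(k^2 + 7*k + 12) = (k - 3)*(k + 4)*(k + 3)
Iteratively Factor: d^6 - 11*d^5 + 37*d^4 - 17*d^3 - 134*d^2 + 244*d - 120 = (d - 2)*(d^5 - 9*d^4 + 19*d^3 + 21*d^2 - 92*d + 60) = (d - 2)*(d - 1)*(d^4 - 8*d^3 + 11*d^2 + 32*d - 60) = (d - 2)*(d - 1)*(d + 2)*(d^3 - 10*d^2 + 31*d - 30) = (d - 3)*(d - 2)*(d - 1)*(d + 2)*(d^2 - 7*d + 10) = (d - 3)*(d - 2)^2*(d - 1)*(d + 2)*(d - 5)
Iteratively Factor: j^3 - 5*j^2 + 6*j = (j - 2)*(j^2 - 3*j) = j*(j - 2)*(j - 3)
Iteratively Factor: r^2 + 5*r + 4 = (r + 1)*(r + 4)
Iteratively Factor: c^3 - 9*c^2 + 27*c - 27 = (c - 3)*(c^2 - 6*c + 9) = (c - 3)^2*(c - 3)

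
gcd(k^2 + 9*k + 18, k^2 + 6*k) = k + 6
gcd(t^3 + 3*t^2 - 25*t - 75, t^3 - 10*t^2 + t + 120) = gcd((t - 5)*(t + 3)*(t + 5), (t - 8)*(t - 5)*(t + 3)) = t^2 - 2*t - 15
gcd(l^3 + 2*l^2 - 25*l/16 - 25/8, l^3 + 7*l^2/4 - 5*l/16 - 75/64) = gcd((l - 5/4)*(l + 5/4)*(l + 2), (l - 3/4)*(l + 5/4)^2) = l + 5/4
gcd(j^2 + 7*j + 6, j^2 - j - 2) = j + 1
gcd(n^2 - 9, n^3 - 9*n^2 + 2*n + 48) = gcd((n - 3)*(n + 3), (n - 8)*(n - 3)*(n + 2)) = n - 3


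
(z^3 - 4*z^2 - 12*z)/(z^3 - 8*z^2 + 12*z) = (z + 2)/(z - 2)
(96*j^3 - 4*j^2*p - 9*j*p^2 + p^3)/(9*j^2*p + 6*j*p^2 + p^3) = (32*j^2 - 12*j*p + p^2)/(p*(3*j + p))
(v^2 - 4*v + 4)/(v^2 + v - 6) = (v - 2)/(v + 3)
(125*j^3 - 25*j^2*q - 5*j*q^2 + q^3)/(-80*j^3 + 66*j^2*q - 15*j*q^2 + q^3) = (-25*j^2 + q^2)/(16*j^2 - 10*j*q + q^2)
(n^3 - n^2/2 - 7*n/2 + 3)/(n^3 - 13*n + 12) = (n^2 + n/2 - 3)/(n^2 + n - 12)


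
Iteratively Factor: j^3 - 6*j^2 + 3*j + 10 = (j - 2)*(j^2 - 4*j - 5) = (j - 5)*(j - 2)*(j + 1)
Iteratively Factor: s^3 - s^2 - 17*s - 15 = (s + 3)*(s^2 - 4*s - 5) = (s - 5)*(s + 3)*(s + 1)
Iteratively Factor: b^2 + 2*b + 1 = (b + 1)*(b + 1)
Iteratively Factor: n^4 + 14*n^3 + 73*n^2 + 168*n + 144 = (n + 3)*(n^3 + 11*n^2 + 40*n + 48) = (n + 3)*(n + 4)*(n^2 + 7*n + 12) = (n + 3)^2*(n + 4)*(n + 4)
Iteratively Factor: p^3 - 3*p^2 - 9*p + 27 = (p - 3)*(p^2 - 9) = (p - 3)*(p + 3)*(p - 3)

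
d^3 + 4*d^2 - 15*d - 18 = (d - 3)*(d + 1)*(d + 6)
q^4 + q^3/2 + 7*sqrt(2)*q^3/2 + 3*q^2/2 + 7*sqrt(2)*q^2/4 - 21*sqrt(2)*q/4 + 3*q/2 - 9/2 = (q - 1)*(q + 3/2)*(q + sqrt(2)/2)*(q + 3*sqrt(2))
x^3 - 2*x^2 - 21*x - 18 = (x - 6)*(x + 1)*(x + 3)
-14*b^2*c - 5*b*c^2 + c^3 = c*(-7*b + c)*(2*b + c)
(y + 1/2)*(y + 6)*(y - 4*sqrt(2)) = y^3 - 4*sqrt(2)*y^2 + 13*y^2/2 - 26*sqrt(2)*y + 3*y - 12*sqrt(2)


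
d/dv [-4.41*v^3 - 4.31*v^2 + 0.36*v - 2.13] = -13.23*v^2 - 8.62*v + 0.36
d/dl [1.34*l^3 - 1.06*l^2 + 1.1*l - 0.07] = 4.02*l^2 - 2.12*l + 1.1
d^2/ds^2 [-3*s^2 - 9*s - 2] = -6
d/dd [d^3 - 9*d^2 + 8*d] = 3*d^2 - 18*d + 8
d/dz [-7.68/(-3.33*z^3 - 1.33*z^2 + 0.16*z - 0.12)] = (-76.7232*z^2 - 20.4288*z + 1.2288)/(3.33*z^3 + 1.33*z^2 - 0.16*z + 0.12)^2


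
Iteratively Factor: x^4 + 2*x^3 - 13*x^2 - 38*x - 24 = (x + 1)*(x^3 + x^2 - 14*x - 24) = (x + 1)*(x + 3)*(x^2 - 2*x - 8) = (x - 4)*(x + 1)*(x + 3)*(x + 2)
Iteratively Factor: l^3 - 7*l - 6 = (l + 2)*(l^2 - 2*l - 3) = (l + 1)*(l + 2)*(l - 3)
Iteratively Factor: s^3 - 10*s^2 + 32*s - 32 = (s - 4)*(s^2 - 6*s + 8) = (s - 4)^2*(s - 2)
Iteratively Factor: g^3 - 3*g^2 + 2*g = (g - 2)*(g^2 - g) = g*(g - 2)*(g - 1)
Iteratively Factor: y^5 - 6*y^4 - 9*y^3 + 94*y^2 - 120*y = (y - 5)*(y^4 - y^3 - 14*y^2 + 24*y) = (y - 5)*(y - 3)*(y^3 + 2*y^2 - 8*y) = y*(y - 5)*(y - 3)*(y^2 + 2*y - 8) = y*(y - 5)*(y - 3)*(y - 2)*(y + 4)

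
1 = 1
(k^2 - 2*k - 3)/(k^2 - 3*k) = (k + 1)/k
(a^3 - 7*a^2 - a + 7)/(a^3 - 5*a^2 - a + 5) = (a - 7)/(a - 5)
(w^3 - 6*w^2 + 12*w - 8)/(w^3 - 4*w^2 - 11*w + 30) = (w^2 - 4*w + 4)/(w^2 - 2*w - 15)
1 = 1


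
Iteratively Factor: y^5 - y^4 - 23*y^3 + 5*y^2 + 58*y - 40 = (y + 2)*(y^4 - 3*y^3 - 17*y^2 + 39*y - 20) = (y - 5)*(y + 2)*(y^3 + 2*y^2 - 7*y + 4) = (y - 5)*(y - 1)*(y + 2)*(y^2 + 3*y - 4) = (y - 5)*(y - 1)^2*(y + 2)*(y + 4)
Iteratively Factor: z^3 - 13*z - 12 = (z + 1)*(z^2 - z - 12) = (z + 1)*(z + 3)*(z - 4)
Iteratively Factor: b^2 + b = (b)*(b + 1)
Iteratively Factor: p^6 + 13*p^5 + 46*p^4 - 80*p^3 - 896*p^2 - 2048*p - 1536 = (p + 2)*(p^5 + 11*p^4 + 24*p^3 - 128*p^2 - 640*p - 768) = (p - 4)*(p + 2)*(p^4 + 15*p^3 + 84*p^2 + 208*p + 192) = (p - 4)*(p + 2)*(p + 4)*(p^3 + 11*p^2 + 40*p + 48) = (p - 4)*(p + 2)*(p + 4)^2*(p^2 + 7*p + 12) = (p - 4)*(p + 2)*(p + 3)*(p + 4)^2*(p + 4)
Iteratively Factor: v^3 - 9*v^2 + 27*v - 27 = (v - 3)*(v^2 - 6*v + 9) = (v - 3)^2*(v - 3)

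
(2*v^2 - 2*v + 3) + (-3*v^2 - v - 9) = -v^2 - 3*v - 6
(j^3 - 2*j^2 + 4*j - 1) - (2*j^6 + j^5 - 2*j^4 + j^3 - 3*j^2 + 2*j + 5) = -2*j^6 - j^5 + 2*j^4 + j^2 + 2*j - 6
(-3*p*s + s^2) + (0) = -3*p*s + s^2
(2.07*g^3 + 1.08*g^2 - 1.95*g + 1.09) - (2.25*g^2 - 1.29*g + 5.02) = 2.07*g^3 - 1.17*g^2 - 0.66*g - 3.93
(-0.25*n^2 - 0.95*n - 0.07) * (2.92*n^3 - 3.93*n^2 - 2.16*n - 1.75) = -0.73*n^5 - 1.7915*n^4 + 4.0691*n^3 + 2.7646*n^2 + 1.8137*n + 0.1225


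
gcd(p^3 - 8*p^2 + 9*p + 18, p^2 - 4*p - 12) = p - 6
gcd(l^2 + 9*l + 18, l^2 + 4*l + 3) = l + 3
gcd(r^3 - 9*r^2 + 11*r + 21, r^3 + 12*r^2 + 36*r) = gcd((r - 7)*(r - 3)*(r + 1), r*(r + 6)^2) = 1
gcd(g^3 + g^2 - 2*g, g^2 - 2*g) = g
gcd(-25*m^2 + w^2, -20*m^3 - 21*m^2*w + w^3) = -5*m + w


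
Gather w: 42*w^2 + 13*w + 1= 42*w^2 + 13*w + 1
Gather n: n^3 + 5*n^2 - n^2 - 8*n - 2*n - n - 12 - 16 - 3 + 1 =n^3 + 4*n^2 - 11*n - 30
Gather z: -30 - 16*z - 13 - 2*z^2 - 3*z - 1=-2*z^2 - 19*z - 44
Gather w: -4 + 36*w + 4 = 36*w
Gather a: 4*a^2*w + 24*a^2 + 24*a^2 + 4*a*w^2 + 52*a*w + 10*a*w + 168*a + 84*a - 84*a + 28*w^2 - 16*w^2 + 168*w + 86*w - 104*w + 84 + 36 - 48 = a^2*(4*w + 48) + a*(4*w^2 + 62*w + 168) + 12*w^2 + 150*w + 72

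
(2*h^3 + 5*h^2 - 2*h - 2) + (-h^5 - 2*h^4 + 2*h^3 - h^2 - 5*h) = -h^5 - 2*h^4 + 4*h^3 + 4*h^2 - 7*h - 2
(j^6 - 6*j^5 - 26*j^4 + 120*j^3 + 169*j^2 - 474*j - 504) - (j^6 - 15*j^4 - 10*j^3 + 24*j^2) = -6*j^5 - 11*j^4 + 130*j^3 + 145*j^2 - 474*j - 504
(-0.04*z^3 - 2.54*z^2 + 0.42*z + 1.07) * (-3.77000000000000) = 0.1508*z^3 + 9.5758*z^2 - 1.5834*z - 4.0339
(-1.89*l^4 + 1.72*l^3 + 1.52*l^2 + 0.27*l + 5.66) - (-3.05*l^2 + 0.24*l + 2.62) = -1.89*l^4 + 1.72*l^3 + 4.57*l^2 + 0.03*l + 3.04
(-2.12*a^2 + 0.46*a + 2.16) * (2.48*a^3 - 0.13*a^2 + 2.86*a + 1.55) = -5.2576*a^5 + 1.4164*a^4 - 0.7662*a^3 - 2.2512*a^2 + 6.8906*a + 3.348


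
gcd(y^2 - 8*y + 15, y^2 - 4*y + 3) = y - 3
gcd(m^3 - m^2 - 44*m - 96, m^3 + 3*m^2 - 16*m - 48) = m^2 + 7*m + 12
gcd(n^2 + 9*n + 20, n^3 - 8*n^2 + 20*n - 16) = 1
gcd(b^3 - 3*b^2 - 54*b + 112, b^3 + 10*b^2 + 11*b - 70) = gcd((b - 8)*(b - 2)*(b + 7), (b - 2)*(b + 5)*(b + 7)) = b^2 + 5*b - 14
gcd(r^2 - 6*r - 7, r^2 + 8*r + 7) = r + 1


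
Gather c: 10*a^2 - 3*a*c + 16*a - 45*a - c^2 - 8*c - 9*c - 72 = 10*a^2 - 29*a - c^2 + c*(-3*a - 17) - 72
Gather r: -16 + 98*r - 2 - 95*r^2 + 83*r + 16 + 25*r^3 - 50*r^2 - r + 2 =25*r^3 - 145*r^2 + 180*r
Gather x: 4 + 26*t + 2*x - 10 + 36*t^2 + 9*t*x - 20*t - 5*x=36*t^2 + 6*t + x*(9*t - 3) - 6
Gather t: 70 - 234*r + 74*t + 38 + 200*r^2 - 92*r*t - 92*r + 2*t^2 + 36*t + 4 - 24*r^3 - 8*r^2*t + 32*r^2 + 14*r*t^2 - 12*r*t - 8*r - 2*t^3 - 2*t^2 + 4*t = -24*r^3 + 232*r^2 + 14*r*t^2 - 334*r - 2*t^3 + t*(-8*r^2 - 104*r + 114) + 112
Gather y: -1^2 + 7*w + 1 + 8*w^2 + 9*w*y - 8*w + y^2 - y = 8*w^2 - w + y^2 + y*(9*w - 1)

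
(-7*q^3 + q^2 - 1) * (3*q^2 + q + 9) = -21*q^5 - 4*q^4 - 62*q^3 + 6*q^2 - q - 9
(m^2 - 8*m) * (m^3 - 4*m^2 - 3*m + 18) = m^5 - 12*m^4 + 29*m^3 + 42*m^2 - 144*m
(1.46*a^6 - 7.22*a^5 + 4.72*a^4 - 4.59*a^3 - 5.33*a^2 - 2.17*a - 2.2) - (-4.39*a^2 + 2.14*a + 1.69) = 1.46*a^6 - 7.22*a^5 + 4.72*a^4 - 4.59*a^3 - 0.94*a^2 - 4.31*a - 3.89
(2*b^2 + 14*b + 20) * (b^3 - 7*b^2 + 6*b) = 2*b^5 - 66*b^3 - 56*b^2 + 120*b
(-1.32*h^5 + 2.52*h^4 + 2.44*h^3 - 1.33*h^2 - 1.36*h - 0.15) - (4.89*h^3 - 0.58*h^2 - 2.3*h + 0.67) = -1.32*h^5 + 2.52*h^4 - 2.45*h^3 - 0.75*h^2 + 0.94*h - 0.82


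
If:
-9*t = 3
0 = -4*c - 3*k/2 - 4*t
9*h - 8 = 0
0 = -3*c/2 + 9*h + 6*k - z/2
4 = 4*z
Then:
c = 11/15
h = 8/9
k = -16/15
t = -1/3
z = 1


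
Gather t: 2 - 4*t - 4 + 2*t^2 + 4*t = 2*t^2 - 2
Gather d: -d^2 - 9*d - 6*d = -d^2 - 15*d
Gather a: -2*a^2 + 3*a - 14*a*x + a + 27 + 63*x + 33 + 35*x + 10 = -2*a^2 + a*(4 - 14*x) + 98*x + 70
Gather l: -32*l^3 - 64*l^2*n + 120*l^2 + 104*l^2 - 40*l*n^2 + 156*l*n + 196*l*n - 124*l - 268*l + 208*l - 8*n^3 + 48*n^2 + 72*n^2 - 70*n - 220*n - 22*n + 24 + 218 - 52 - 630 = -32*l^3 + l^2*(224 - 64*n) + l*(-40*n^2 + 352*n - 184) - 8*n^3 + 120*n^2 - 312*n - 440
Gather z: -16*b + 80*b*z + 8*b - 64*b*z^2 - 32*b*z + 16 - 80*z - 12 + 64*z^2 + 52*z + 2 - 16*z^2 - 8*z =-8*b + z^2*(48 - 64*b) + z*(48*b - 36) + 6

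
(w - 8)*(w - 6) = w^2 - 14*w + 48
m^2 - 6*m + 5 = (m - 5)*(m - 1)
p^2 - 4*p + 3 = (p - 3)*(p - 1)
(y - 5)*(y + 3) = y^2 - 2*y - 15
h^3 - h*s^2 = h*(h - s)*(h + s)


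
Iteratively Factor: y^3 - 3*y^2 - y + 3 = (y - 1)*(y^2 - 2*y - 3) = (y - 3)*(y - 1)*(y + 1)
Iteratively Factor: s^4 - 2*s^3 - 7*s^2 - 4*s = (s)*(s^3 - 2*s^2 - 7*s - 4) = s*(s + 1)*(s^2 - 3*s - 4) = s*(s + 1)^2*(s - 4)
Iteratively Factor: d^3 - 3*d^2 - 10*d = (d + 2)*(d^2 - 5*d) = d*(d + 2)*(d - 5)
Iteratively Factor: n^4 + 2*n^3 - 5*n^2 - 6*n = (n)*(n^3 + 2*n^2 - 5*n - 6) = n*(n - 2)*(n^2 + 4*n + 3) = n*(n - 2)*(n + 1)*(n + 3)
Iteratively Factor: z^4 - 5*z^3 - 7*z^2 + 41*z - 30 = (z - 5)*(z^3 - 7*z + 6) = (z - 5)*(z - 1)*(z^2 + z - 6) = (z - 5)*(z - 1)*(z + 3)*(z - 2)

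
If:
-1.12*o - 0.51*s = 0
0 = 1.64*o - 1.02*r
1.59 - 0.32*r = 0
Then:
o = 3.09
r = 4.97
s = -6.79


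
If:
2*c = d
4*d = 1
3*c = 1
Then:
No Solution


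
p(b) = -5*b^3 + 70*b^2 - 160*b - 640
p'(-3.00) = -715.00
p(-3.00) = 605.00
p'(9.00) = -115.00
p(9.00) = -55.00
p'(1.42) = 8.55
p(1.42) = -740.37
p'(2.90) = 119.85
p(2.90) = -637.24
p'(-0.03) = -164.21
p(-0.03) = -635.14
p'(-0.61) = -250.98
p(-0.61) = -515.22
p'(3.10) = 129.85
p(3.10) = -612.26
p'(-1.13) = -337.35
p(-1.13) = -362.60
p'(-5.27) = -1314.39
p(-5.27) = 2879.12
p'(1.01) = -33.90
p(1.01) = -735.34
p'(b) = -15*b^2 + 140*b - 160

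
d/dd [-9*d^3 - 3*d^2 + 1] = 3*d*(-9*d - 2)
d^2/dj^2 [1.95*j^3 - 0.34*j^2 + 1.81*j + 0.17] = 11.7*j - 0.68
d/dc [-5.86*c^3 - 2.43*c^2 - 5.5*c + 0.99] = -17.58*c^2 - 4.86*c - 5.5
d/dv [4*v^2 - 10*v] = 8*v - 10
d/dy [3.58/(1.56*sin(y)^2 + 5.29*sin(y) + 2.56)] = -(11.1696*sin(y) + 18.9382)*cos(y)/(1.56*sin(y)^2 + 5.29*sin(y) + 2.56)^2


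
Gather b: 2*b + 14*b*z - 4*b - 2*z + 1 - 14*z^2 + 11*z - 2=b*(14*z - 2) - 14*z^2 + 9*z - 1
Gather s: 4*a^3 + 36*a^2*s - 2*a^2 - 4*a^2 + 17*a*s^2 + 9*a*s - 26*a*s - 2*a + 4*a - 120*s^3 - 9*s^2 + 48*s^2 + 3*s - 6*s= 4*a^3 - 6*a^2 + 2*a - 120*s^3 + s^2*(17*a + 39) + s*(36*a^2 - 17*a - 3)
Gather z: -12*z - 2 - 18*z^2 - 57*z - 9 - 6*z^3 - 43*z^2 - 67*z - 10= -6*z^3 - 61*z^2 - 136*z - 21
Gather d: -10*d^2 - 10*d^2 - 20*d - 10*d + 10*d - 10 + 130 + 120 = -20*d^2 - 20*d + 240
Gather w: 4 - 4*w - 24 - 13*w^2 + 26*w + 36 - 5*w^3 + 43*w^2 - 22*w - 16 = -5*w^3 + 30*w^2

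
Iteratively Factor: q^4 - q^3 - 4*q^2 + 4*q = (q - 1)*(q^3 - 4*q) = q*(q - 1)*(q^2 - 4) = q*(q - 2)*(q - 1)*(q + 2)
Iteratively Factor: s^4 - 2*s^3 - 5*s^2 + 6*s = (s + 2)*(s^3 - 4*s^2 + 3*s) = s*(s + 2)*(s^2 - 4*s + 3) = s*(s - 3)*(s + 2)*(s - 1)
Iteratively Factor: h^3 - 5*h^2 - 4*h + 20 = (h - 5)*(h^2 - 4) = (h - 5)*(h - 2)*(h + 2)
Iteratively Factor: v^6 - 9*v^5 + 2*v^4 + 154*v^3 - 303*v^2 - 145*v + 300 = (v - 3)*(v^5 - 6*v^4 - 16*v^3 + 106*v^2 + 15*v - 100) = (v - 3)*(v - 1)*(v^4 - 5*v^3 - 21*v^2 + 85*v + 100) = (v - 3)*(v - 1)*(v + 4)*(v^3 - 9*v^2 + 15*v + 25) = (v - 3)*(v - 1)*(v + 1)*(v + 4)*(v^2 - 10*v + 25) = (v - 5)*(v - 3)*(v - 1)*(v + 1)*(v + 4)*(v - 5)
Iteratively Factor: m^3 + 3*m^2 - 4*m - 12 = (m + 3)*(m^2 - 4) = (m - 2)*(m + 3)*(m + 2)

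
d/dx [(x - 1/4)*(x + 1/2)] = 2*x + 1/4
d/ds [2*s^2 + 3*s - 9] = 4*s + 3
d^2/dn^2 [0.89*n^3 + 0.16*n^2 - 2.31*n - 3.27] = 5.34*n + 0.32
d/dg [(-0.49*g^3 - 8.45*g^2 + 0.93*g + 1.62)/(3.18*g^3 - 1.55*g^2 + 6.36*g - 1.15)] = (8.88178419700125e-16*g^5 + 27.6305*g^4 - 12.1476*g^3 - 66.0648*g^2 + 24.457*g - 11.3727)/(10.1124*g^6 - 9.858*g^5 + 42.8521*g^4 - 27.03*g^3 + 44.0146*g^2 - 14.628*g + 1.3225)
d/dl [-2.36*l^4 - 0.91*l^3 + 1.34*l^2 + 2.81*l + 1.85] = -9.44*l^3 - 2.73*l^2 + 2.68*l + 2.81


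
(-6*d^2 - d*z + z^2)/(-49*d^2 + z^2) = (6*d^2 + d*z - z^2)/(49*d^2 - z^2)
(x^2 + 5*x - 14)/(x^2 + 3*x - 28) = (x - 2)/(x - 4)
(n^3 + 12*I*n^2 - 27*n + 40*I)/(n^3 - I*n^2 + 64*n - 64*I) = (n + 5*I)/(n - 8*I)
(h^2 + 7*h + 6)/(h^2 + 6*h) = (h + 1)/h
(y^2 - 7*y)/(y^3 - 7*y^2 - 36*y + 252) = y/(y^2 - 36)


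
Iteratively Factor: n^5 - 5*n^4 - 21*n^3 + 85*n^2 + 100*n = (n - 5)*(n^4 - 21*n^2 - 20*n) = (n - 5)*(n + 1)*(n^3 - n^2 - 20*n) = n*(n - 5)*(n + 1)*(n^2 - n - 20) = n*(n - 5)^2*(n + 1)*(n + 4)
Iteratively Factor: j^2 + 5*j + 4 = (j + 1)*(j + 4)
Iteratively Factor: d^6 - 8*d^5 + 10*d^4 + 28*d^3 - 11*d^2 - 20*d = (d - 4)*(d^5 - 4*d^4 - 6*d^3 + 4*d^2 + 5*d) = (d - 5)*(d - 4)*(d^4 + d^3 - d^2 - d) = (d - 5)*(d - 4)*(d - 1)*(d^3 + 2*d^2 + d) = (d - 5)*(d - 4)*(d - 1)*(d + 1)*(d^2 + d) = (d - 5)*(d - 4)*(d - 1)*(d + 1)^2*(d)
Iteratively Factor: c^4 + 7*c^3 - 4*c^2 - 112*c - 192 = (c - 4)*(c^3 + 11*c^2 + 40*c + 48) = (c - 4)*(c + 4)*(c^2 + 7*c + 12) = (c - 4)*(c + 4)^2*(c + 3)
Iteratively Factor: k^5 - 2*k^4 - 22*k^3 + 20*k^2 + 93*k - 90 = (k - 2)*(k^4 - 22*k^2 - 24*k + 45) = (k - 5)*(k - 2)*(k^3 + 5*k^2 + 3*k - 9) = (k - 5)*(k - 2)*(k - 1)*(k^2 + 6*k + 9) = (k - 5)*(k - 2)*(k - 1)*(k + 3)*(k + 3)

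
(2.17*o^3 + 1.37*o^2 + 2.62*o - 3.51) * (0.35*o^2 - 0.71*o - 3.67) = 0.7595*o^5 - 1.0612*o^4 - 8.0196*o^3 - 8.1166*o^2 - 7.1233*o + 12.8817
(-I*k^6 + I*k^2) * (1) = -I*k^6 + I*k^2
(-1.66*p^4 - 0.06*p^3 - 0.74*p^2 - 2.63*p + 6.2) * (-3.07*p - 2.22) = 5.0962*p^5 + 3.8694*p^4 + 2.405*p^3 + 9.7169*p^2 - 13.1954*p - 13.764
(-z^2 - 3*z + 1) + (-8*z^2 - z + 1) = -9*z^2 - 4*z + 2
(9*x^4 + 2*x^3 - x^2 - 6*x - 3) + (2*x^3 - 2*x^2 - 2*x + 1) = 9*x^4 + 4*x^3 - 3*x^2 - 8*x - 2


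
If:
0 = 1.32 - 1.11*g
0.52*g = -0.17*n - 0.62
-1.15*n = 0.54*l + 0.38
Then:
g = 1.19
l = 14.81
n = -7.28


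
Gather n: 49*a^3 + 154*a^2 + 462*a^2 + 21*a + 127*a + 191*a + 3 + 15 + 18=49*a^3 + 616*a^2 + 339*a + 36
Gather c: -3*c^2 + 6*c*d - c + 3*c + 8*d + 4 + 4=-3*c^2 + c*(6*d + 2) + 8*d + 8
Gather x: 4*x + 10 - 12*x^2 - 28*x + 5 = -12*x^2 - 24*x + 15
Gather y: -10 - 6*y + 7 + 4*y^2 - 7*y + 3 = 4*y^2 - 13*y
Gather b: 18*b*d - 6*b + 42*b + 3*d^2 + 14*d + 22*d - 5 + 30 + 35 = b*(18*d + 36) + 3*d^2 + 36*d + 60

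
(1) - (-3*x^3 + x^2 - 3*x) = 3*x^3 - x^2 + 3*x + 1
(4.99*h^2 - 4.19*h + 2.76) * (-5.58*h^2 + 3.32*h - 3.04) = -27.8442*h^4 + 39.947*h^3 - 44.4812*h^2 + 21.9008*h - 8.3904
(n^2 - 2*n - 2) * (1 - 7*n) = -7*n^3 + 15*n^2 + 12*n - 2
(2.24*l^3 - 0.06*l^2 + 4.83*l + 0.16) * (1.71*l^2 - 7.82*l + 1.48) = 3.8304*l^5 - 17.6194*l^4 + 12.0437*l^3 - 37.5858*l^2 + 5.8972*l + 0.2368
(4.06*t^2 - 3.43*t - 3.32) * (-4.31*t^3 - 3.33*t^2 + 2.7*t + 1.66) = -17.4986*t^5 + 1.2635*t^4 + 36.6931*t^3 + 8.5342*t^2 - 14.6578*t - 5.5112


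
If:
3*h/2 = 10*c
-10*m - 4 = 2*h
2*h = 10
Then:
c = 3/4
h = 5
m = -7/5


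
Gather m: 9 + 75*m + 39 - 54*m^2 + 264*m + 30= -54*m^2 + 339*m + 78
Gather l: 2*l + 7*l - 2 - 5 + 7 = 9*l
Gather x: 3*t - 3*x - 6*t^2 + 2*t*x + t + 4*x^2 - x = -6*t^2 + 4*t + 4*x^2 + x*(2*t - 4)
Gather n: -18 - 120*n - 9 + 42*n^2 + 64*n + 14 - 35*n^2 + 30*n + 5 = 7*n^2 - 26*n - 8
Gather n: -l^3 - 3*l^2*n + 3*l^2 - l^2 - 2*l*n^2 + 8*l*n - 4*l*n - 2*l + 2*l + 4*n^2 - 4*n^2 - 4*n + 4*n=-l^3 + 2*l^2 - 2*l*n^2 + n*(-3*l^2 + 4*l)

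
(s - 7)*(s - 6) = s^2 - 13*s + 42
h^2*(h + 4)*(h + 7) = h^4 + 11*h^3 + 28*h^2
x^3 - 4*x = x*(x - 2)*(x + 2)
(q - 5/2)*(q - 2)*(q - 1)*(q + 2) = q^4 - 7*q^3/2 - 3*q^2/2 + 14*q - 10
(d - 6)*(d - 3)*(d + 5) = d^3 - 4*d^2 - 27*d + 90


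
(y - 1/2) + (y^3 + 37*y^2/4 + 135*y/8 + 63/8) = y^3 + 37*y^2/4 + 143*y/8 + 59/8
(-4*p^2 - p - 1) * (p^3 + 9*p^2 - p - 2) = -4*p^5 - 37*p^4 - 6*p^3 + 3*p + 2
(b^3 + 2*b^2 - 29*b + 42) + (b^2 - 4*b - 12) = b^3 + 3*b^2 - 33*b + 30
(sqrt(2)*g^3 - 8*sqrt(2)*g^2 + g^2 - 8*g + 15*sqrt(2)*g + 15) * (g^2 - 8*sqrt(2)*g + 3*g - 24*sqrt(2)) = sqrt(2)*g^5 - 15*g^4 - 5*sqrt(2)*g^4 - 17*sqrt(2)*g^3 + 75*g^3 + 85*sqrt(2)*g^2 + 135*g^2 - 675*g + 72*sqrt(2)*g - 360*sqrt(2)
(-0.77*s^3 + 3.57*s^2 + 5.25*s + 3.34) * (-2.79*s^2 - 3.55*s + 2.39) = 2.1483*s^5 - 7.2268*s^4 - 29.1613*s^3 - 19.4238*s^2 + 0.690500000000002*s + 7.9826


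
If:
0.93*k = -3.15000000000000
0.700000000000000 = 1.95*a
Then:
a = 0.36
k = -3.39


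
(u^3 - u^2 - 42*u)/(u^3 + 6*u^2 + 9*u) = (u^2 - u - 42)/(u^2 + 6*u + 9)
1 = 1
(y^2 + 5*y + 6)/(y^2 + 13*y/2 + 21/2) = 2*(y + 2)/(2*y + 7)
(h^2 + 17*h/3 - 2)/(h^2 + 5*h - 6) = (h - 1/3)/(h - 1)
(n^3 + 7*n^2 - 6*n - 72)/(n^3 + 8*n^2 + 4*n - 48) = (n - 3)/(n - 2)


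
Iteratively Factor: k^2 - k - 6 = (k - 3)*(k + 2)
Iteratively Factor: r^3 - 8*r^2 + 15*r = (r - 3)*(r^2 - 5*r) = (r - 5)*(r - 3)*(r)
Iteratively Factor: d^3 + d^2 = (d)*(d^2 + d) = d^2*(d + 1)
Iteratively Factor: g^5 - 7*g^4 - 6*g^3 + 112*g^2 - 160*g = (g)*(g^4 - 7*g^3 - 6*g^2 + 112*g - 160) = g*(g + 4)*(g^3 - 11*g^2 + 38*g - 40) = g*(g - 2)*(g + 4)*(g^2 - 9*g + 20) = g*(g - 4)*(g - 2)*(g + 4)*(g - 5)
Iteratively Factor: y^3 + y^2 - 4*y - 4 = (y + 2)*(y^2 - y - 2) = (y + 1)*(y + 2)*(y - 2)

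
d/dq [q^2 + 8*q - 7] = 2*q + 8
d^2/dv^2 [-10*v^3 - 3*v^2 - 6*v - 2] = -60*v - 6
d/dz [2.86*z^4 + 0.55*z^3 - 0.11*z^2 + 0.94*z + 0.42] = 11.44*z^3 + 1.65*z^2 - 0.22*z + 0.94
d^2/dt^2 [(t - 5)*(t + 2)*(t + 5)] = 6*t + 4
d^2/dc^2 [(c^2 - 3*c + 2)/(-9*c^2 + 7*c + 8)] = 12*(30*c^3 - 117*c^2 + 171*c - 79)/(729*c^6 - 1701*c^5 - 621*c^4 + 2681*c^3 + 552*c^2 - 1344*c - 512)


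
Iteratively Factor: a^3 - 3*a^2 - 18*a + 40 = (a + 4)*(a^2 - 7*a + 10) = (a - 5)*(a + 4)*(a - 2)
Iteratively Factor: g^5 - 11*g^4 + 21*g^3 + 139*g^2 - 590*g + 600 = (g - 2)*(g^4 - 9*g^3 + 3*g^2 + 145*g - 300) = (g - 5)*(g - 2)*(g^3 - 4*g^2 - 17*g + 60) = (g - 5)^2*(g - 2)*(g^2 + g - 12) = (g - 5)^2*(g - 2)*(g + 4)*(g - 3)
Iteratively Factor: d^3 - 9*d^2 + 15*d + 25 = (d - 5)*(d^2 - 4*d - 5) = (d - 5)*(d + 1)*(d - 5)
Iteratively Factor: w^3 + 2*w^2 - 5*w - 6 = (w + 3)*(w^2 - w - 2) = (w - 2)*(w + 3)*(w + 1)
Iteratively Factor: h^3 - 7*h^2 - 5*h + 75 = (h - 5)*(h^2 - 2*h - 15) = (h - 5)*(h + 3)*(h - 5)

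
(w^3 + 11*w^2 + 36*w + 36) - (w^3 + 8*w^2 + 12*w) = 3*w^2 + 24*w + 36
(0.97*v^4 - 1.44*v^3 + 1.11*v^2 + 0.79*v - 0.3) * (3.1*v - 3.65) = 3.007*v^5 - 8.0045*v^4 + 8.697*v^3 - 1.6025*v^2 - 3.8135*v + 1.095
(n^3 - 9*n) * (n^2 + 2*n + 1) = n^5 + 2*n^4 - 8*n^3 - 18*n^2 - 9*n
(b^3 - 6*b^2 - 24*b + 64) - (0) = b^3 - 6*b^2 - 24*b + 64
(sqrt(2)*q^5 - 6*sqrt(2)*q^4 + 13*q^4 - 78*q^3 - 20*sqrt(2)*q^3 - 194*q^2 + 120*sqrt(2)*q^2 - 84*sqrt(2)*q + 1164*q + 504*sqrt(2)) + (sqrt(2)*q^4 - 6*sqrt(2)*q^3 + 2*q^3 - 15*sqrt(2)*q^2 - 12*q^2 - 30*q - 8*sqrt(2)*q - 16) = sqrt(2)*q^5 - 5*sqrt(2)*q^4 + 13*q^4 - 76*q^3 - 26*sqrt(2)*q^3 - 206*q^2 + 105*sqrt(2)*q^2 - 92*sqrt(2)*q + 1134*q - 16 + 504*sqrt(2)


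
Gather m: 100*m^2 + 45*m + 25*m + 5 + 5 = 100*m^2 + 70*m + 10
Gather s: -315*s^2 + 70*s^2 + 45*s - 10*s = -245*s^2 + 35*s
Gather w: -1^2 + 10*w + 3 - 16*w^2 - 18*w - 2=-16*w^2 - 8*w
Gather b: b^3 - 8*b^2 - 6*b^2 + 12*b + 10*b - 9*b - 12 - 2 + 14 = b^3 - 14*b^2 + 13*b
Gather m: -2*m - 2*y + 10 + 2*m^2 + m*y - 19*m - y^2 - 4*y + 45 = 2*m^2 + m*(y - 21) - y^2 - 6*y + 55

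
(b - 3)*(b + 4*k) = b^2 + 4*b*k - 3*b - 12*k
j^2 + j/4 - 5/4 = (j - 1)*(j + 5/4)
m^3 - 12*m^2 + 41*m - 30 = (m - 6)*(m - 5)*(m - 1)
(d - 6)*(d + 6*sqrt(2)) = d^2 - 6*d + 6*sqrt(2)*d - 36*sqrt(2)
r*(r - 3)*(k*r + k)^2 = k^2*r^4 - k^2*r^3 - 5*k^2*r^2 - 3*k^2*r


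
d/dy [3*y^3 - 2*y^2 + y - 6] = 9*y^2 - 4*y + 1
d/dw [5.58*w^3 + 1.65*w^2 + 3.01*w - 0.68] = 16.74*w^2 + 3.3*w + 3.01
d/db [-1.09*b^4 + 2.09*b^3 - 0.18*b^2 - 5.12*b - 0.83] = -4.36*b^3 + 6.27*b^2 - 0.36*b - 5.12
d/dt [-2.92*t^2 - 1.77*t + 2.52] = -5.84*t - 1.77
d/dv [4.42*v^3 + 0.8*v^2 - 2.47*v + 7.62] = 13.26*v^2 + 1.6*v - 2.47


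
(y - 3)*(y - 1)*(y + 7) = y^3 + 3*y^2 - 25*y + 21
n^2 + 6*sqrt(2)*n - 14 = (n - sqrt(2))*(n + 7*sqrt(2))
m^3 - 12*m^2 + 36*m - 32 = (m - 8)*(m - 2)^2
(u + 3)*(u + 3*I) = u^2 + 3*u + 3*I*u + 9*I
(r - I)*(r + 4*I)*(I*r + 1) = I*r^3 - 2*r^2 + 7*I*r + 4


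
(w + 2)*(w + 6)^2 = w^3 + 14*w^2 + 60*w + 72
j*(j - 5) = j^2 - 5*j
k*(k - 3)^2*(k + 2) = k^4 - 4*k^3 - 3*k^2 + 18*k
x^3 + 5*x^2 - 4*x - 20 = (x - 2)*(x + 2)*(x + 5)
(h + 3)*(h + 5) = h^2 + 8*h + 15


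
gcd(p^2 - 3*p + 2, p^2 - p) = p - 1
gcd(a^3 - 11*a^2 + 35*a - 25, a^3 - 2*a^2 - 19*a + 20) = a^2 - 6*a + 5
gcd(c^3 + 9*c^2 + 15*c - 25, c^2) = 1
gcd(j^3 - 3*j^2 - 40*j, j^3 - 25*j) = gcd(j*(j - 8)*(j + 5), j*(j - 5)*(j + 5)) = j^2 + 5*j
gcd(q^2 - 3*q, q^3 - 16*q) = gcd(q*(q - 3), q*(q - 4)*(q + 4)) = q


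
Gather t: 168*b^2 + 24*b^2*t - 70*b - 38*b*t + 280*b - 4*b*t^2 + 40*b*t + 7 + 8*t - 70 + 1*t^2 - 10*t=168*b^2 + 210*b + t^2*(1 - 4*b) + t*(24*b^2 + 2*b - 2) - 63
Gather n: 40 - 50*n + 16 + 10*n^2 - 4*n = 10*n^2 - 54*n + 56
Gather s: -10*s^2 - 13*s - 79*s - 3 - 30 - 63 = -10*s^2 - 92*s - 96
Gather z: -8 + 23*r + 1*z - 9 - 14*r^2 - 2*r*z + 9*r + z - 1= -14*r^2 + 32*r + z*(2 - 2*r) - 18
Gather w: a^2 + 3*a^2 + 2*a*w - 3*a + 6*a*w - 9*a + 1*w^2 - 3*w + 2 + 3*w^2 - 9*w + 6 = 4*a^2 - 12*a + 4*w^2 + w*(8*a - 12) + 8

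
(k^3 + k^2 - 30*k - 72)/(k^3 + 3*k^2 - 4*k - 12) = (k^2 - 2*k - 24)/(k^2 - 4)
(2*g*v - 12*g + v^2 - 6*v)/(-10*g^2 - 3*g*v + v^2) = (v - 6)/(-5*g + v)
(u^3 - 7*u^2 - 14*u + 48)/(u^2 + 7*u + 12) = (u^2 - 10*u + 16)/(u + 4)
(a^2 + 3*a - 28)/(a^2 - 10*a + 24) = (a + 7)/(a - 6)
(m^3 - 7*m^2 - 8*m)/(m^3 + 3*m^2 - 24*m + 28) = m*(m^2 - 7*m - 8)/(m^3 + 3*m^2 - 24*m + 28)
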